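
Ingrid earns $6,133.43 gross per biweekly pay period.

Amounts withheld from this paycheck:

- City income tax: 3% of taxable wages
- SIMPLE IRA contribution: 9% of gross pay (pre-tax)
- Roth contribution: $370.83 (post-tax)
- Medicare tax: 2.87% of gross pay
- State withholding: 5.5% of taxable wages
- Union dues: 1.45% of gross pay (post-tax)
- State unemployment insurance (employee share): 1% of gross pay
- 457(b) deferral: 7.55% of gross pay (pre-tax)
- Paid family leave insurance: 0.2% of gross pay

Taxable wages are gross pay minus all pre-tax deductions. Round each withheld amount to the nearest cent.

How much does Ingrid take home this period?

$3,973.90

457(b) deferral: $6,133.43 × 0.0755 = $463.07
SIMPLE IRA contribution: $6,133.43 × 0.09 = $552.01
Pre-tax total = $463.07 + $552.01 = $1,015.08
Taxable wages = $6,133.43 − $1,015.08 = $5,118.35
City income tax: $5,118.35 × 0.03 = $153.55
State withholding: $5,118.35 × 0.055 = $281.51
Paid family leave insurance: $6,133.43 × 0.002 = $12.27
Medicare tax: $6,133.43 × 0.0287 = $176.03
State unemployment insurance (employee share): $6,133.43 × 0.01 = $61.33
Union dues: $6,133.43 × 0.0145 = $88.93
Roth contribution: $370.83
Total deductions = $463.07 + $552.01 + $153.55 + $281.51 + $12.27 + $176.03 + $61.33 + $88.93 + $370.83 = $2,159.53
Net pay = $6,133.43 − $2,159.53 = $3,973.90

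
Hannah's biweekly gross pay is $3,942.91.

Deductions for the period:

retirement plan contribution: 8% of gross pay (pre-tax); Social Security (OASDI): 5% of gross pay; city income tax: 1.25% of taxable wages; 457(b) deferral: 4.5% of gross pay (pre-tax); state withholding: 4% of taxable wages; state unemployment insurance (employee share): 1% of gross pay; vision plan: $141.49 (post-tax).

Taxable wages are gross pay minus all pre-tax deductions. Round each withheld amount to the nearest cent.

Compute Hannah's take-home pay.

$2,890.85

457(b) deferral: $3,942.91 × 0.045 = $177.43
Retirement plan contribution: $3,942.91 × 0.08 = $315.43
Pre-tax total = $177.43 + $315.43 = $492.86
Taxable wages = $3,942.91 − $492.86 = $3,450.05
State withholding: $3,450.05 × 0.04 = $138.00
City income tax: $3,450.05 × 0.0125 = $43.13
State unemployment insurance (employee share): $3,942.91 × 0.01 = $39.43
Social Security (OASDI): $3,942.91 × 0.05 = $197.15
Vision plan: $141.49
Total deductions = $177.43 + $315.43 + $138.00 + $43.13 + $39.43 + $197.15 + $141.49 = $1,052.06
Net pay = $3,942.91 − $1,052.06 = $2,890.85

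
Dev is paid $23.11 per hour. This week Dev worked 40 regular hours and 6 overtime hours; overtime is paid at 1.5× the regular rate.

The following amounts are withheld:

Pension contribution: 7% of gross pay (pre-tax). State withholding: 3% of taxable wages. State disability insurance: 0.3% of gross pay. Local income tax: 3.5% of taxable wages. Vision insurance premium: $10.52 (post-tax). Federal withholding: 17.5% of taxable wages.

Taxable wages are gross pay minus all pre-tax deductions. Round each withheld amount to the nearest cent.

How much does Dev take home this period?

Regular pay: 40 × $23.11 = $924.40
Overtime pay: 6 × $23.11 × 1.5 = $207.99
Gross pay = $924.40 + $207.99 = $1,132.39
Pension contribution: $1,132.39 × 0.07 = $79.27
Taxable wages = $1,132.39 − $79.27 = $1,053.12
Federal withholding: $1,053.12 × 0.175 = $184.30
Local income tax: $1,053.12 × 0.035 = $36.86
State withholding: $1,053.12 × 0.03 = $31.59
State disability insurance: $1,132.39 × 0.003 = $3.40
Vision insurance premium: $10.52
Total deductions = $79.27 + $184.30 + $36.86 + $31.59 + $3.40 + $10.52 = $345.94
Net pay = $1,132.39 − $345.94 = $786.45

$786.45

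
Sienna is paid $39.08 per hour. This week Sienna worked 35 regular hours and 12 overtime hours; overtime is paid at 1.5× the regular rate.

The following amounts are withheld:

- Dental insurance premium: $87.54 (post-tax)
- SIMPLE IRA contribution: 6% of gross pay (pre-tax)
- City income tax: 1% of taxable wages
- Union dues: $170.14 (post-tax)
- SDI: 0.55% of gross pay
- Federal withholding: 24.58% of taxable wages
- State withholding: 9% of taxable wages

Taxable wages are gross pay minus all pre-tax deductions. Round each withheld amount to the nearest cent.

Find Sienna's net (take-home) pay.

Regular pay: 35 × $39.08 = $1,367.80
Overtime pay: 12 × $39.08 × 1.5 = $703.44
Gross pay = $1,367.80 + $703.44 = $2,071.24
SIMPLE IRA contribution: $2,071.24 × 0.06 = $124.27
Taxable wages = $2,071.24 − $124.27 = $1,946.97
State withholding: $1,946.97 × 0.09 = $175.23
Federal withholding: $1,946.97 × 0.2458 = $478.57
City income tax: $1,946.97 × 0.01 = $19.47
SDI: $2,071.24 × 0.0055 = $11.39
Union dues: $170.14
Dental insurance premium: $87.54
Total deductions = $124.27 + $175.23 + $478.57 + $19.47 + $11.39 + $170.14 + $87.54 = $1,066.61
Net pay = $2,071.24 − $1,066.61 = $1,004.63

$1,004.63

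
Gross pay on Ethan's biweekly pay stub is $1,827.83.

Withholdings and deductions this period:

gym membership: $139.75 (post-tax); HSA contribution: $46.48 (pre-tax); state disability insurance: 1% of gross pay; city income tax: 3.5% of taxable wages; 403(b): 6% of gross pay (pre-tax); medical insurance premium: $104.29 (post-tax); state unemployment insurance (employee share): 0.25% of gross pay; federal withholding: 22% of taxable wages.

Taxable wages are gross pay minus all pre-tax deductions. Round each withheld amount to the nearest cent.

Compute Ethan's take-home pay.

$978.51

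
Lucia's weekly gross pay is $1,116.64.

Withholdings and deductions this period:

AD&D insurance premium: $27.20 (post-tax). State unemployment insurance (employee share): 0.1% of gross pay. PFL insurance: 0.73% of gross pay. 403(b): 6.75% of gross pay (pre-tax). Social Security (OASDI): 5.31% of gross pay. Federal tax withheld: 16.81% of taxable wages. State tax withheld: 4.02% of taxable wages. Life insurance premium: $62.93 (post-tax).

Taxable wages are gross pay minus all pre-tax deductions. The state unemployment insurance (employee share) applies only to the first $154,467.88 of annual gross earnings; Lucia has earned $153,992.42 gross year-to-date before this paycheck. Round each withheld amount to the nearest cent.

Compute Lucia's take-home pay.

$666.32

403(b): $1,116.64 × 0.0675 = $75.37
Taxable wages = $1,116.64 − $75.37 = $1,041.27
Federal tax withheld: $1,041.27 × 0.1681 = $175.04
State tax withheld: $1,041.27 × 0.0402 = $41.86
State unemployment insurance (employee share): only $154,467.88 − $153,992.42 = $475.46 of this check is subject → $475.46 × 0.001 = $0.48
PFL insurance: $1,116.64 × 0.0073 = $8.15
Social Security (OASDI): $1,116.64 × 0.0531 = $59.29
AD&D insurance premium: $27.20
Life insurance premium: $62.93
Total deductions = $75.37 + $175.04 + $41.86 + $0.48 + $8.15 + $59.29 + $27.20 + $62.93 = $450.32
Net pay = $1,116.64 − $450.32 = $666.32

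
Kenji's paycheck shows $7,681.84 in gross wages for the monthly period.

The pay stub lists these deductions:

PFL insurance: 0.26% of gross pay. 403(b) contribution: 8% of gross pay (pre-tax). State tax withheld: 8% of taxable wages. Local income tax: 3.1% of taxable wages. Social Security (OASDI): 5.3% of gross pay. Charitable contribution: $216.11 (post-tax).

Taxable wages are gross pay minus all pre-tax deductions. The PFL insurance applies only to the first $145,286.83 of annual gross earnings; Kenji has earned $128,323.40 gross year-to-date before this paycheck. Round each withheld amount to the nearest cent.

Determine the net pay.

$5,639.60

403(b) contribution: $7,681.84 × 0.08 = $614.55
Taxable wages = $7,681.84 − $614.55 = $7,067.29
State tax withheld: $7,067.29 × 0.08 = $565.38
Local income tax: $7,067.29 × 0.031 = $219.09
Social Security (OASDI): $7,681.84 × 0.053 = $407.14
PFL insurance: cap not yet reached, full $7,681.84 is subject → $7,681.84 × 0.0026 = $19.97
Charitable contribution: $216.11
Total deductions = $614.55 + $565.38 + $219.09 + $407.14 + $19.97 + $216.11 = $2,042.24
Net pay = $7,681.84 − $2,042.24 = $5,639.60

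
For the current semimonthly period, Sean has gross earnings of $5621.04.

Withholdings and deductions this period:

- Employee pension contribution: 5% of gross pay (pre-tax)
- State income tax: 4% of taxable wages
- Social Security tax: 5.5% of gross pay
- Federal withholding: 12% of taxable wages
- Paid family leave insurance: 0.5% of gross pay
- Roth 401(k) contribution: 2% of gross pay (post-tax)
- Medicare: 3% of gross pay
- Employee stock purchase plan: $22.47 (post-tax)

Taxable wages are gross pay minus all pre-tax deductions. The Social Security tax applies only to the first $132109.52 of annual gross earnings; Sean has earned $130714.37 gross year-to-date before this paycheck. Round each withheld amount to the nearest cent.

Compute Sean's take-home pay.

$4077.23

Employee pension contribution: $5621.04 × 0.05 = $281.05
Taxable wages = $5621.04 − $281.05 = $5339.99
Federal withholding: $5339.99 × 0.12 = $640.80
State income tax: $5339.99 × 0.04 = $213.60
Medicare: $5621.04 × 0.03 = $168.63
Paid family leave insurance: $5621.04 × 0.005 = $28.11
Social Security tax: only $132109.52 − $130714.37 = $1395.15 of this check is subject → $1395.15 × 0.055 = $76.73
Roth 401(k) contribution: $5621.04 × 0.02 = $112.42
Employee stock purchase plan: $22.47
Total deductions = $281.05 + $640.80 + $213.60 + $168.63 + $28.11 + $76.73 + $112.42 + $22.47 = $1543.81
Net pay = $5621.04 − $1543.81 = $4077.23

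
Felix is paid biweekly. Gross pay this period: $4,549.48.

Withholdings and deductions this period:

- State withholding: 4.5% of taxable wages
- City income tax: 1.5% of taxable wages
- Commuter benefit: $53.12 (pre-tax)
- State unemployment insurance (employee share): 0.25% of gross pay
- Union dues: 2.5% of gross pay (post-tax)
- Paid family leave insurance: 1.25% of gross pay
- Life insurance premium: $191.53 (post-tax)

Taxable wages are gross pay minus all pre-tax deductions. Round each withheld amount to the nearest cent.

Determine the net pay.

$3,853.06

Commuter benefit: $53.12
Taxable wages = $4,549.48 − $53.12 = $4,496.36
City income tax: $4,496.36 × 0.015 = $67.45
State withholding: $4,496.36 × 0.045 = $202.34
State unemployment insurance (employee share): $4,549.48 × 0.0025 = $11.37
Paid family leave insurance: $4,549.48 × 0.0125 = $56.87
Union dues: $4,549.48 × 0.025 = $113.74
Life insurance premium: $191.53
Total deductions = $53.12 + $67.45 + $202.34 + $11.37 + $56.87 + $113.74 + $191.53 = $696.42
Net pay = $4,549.48 − $696.42 = $3,853.06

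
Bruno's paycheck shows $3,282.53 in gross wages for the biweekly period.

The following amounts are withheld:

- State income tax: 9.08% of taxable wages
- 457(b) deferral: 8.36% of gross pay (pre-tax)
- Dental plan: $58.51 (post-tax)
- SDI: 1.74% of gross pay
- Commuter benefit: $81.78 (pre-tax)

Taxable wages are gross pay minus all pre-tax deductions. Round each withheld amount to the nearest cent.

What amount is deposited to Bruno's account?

457(b) deferral: $3,282.53 × 0.0836 = $274.42
Commuter benefit: $81.78
Pre-tax total = $274.42 + $81.78 = $356.20
Taxable wages = $3,282.53 − $356.20 = $2,926.33
State income tax: $2,926.33 × 0.0908 = $265.71
SDI: $3,282.53 × 0.0174 = $57.12
Dental plan: $58.51
Total deductions = $274.42 + $81.78 + $265.71 + $57.12 + $58.51 = $737.54
Net pay = $3,282.53 − $737.54 = $2,544.99

$2,544.99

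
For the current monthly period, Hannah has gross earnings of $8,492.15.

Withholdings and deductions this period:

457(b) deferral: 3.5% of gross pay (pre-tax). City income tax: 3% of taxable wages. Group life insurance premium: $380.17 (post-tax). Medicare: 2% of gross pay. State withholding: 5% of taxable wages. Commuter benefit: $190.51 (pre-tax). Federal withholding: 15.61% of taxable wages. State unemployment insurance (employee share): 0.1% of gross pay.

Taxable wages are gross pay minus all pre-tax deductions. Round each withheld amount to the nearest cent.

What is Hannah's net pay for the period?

$5,556.07

Commuter benefit: $190.51
457(b) deferral: $8,492.15 × 0.035 = $297.23
Pre-tax total = $190.51 + $297.23 = $487.74
Taxable wages = $8,492.15 − $487.74 = $8,004.41
State withholding: $8,004.41 × 0.05 = $400.22
City income tax: $8,004.41 × 0.03 = $240.13
Federal withholding: $8,004.41 × 0.1561 = $1,249.49
Medicare: $8,492.15 × 0.02 = $169.84
State unemployment insurance (employee share): $8,492.15 × 0.001 = $8.49
Group life insurance premium: $380.17
Total deductions = $190.51 + $297.23 + $400.22 + $240.13 + $1,249.49 + $169.84 + $8.49 + $380.17 = $2,936.08
Net pay = $8,492.15 − $2,936.08 = $5,556.07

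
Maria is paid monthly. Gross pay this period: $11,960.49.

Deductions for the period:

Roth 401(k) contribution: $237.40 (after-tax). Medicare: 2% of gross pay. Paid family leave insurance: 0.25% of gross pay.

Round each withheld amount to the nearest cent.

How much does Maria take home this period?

Paid family leave insurance: $11,960.49 × 0.0025 = $29.90
Medicare: $11,960.49 × 0.02 = $239.21
Roth 401(k) contribution: $237.40
Total deductions = $29.90 + $239.21 + $237.40 = $506.51
Net pay = $11,960.49 − $506.51 = $11,453.98

$11,453.98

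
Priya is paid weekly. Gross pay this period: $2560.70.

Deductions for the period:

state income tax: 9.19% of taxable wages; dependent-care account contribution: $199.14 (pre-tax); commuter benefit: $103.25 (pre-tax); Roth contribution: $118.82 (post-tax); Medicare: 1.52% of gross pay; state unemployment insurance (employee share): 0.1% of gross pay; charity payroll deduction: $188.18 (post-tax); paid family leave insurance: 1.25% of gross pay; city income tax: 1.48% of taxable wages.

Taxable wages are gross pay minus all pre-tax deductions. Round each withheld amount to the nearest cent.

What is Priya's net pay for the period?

$1636.86

Dependent-care account contribution: $199.14
Commuter benefit: $103.25
Pre-tax total = $199.14 + $103.25 = $302.39
Taxable wages = $2560.70 − $302.39 = $2258.31
State income tax: $2258.31 × 0.0919 = $207.54
City income tax: $2258.31 × 0.0148 = $33.42
Medicare: $2560.70 × 0.0152 = $38.92
Paid family leave insurance: $2560.70 × 0.0125 = $32.01
State unemployment insurance (employee share): $2560.70 × 0.001 = $2.56
Roth contribution: $118.82
Charity payroll deduction: $188.18
Total deductions = $199.14 + $103.25 + $207.54 + $33.42 + $38.92 + $32.01 + $2.56 + $118.82 + $188.18 = $923.84
Net pay = $2560.70 − $923.84 = $1636.86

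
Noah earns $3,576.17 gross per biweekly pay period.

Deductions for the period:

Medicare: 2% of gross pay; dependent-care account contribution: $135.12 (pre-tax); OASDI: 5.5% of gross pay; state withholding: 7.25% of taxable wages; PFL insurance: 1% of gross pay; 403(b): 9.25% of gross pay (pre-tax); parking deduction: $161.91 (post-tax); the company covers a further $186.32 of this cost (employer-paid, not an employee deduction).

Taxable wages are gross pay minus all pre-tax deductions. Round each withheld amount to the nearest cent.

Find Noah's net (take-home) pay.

$2,418.88

Dependent-care account contribution: $135.12
403(b): $3,576.17 × 0.0925 = $330.80
Pre-tax total = $135.12 + $330.80 = $465.92
Taxable wages = $3,576.17 − $465.92 = $3,110.25
State withholding: $3,110.25 × 0.0725 = $225.49
OASDI: $3,576.17 × 0.055 = $196.69
Medicare: $3,576.17 × 0.02 = $71.52
PFL insurance: $3,576.17 × 0.01 = $35.76
Parking deduction: $161.91
(Employer's $186.32 toward parking deduction is not withheld from the employee.)
Total deductions = $135.12 + $330.80 + $225.49 + $196.69 + $71.52 + $35.76 + $161.91 = $1,157.29
Net pay = $3,576.17 − $1,157.29 = $2,418.88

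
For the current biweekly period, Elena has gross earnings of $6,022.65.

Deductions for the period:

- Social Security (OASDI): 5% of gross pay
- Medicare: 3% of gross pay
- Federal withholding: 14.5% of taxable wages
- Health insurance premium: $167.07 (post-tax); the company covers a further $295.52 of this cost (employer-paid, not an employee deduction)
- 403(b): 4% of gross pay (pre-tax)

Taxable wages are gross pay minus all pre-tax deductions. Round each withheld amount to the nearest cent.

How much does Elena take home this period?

$4,294.51

403(b): $6,022.65 × 0.04 = $240.91
Taxable wages = $6,022.65 − $240.91 = $5,781.74
Federal withholding: $5,781.74 × 0.145 = $838.35
Medicare: $6,022.65 × 0.03 = $180.68
Social Security (OASDI): $6,022.65 × 0.05 = $301.13
Health insurance premium: $167.07
(Employer's $295.52 toward health insurance premium is not withheld from the employee.)
Total deductions = $240.91 + $838.35 + $180.68 + $301.13 + $167.07 = $1,728.14
Net pay = $6,022.65 − $1,728.14 = $4,294.51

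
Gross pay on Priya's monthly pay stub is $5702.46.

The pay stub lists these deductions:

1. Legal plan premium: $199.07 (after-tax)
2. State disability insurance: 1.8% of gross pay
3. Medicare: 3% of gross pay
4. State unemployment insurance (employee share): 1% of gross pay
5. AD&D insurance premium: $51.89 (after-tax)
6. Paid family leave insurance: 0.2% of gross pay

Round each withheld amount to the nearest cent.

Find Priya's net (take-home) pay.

$5109.37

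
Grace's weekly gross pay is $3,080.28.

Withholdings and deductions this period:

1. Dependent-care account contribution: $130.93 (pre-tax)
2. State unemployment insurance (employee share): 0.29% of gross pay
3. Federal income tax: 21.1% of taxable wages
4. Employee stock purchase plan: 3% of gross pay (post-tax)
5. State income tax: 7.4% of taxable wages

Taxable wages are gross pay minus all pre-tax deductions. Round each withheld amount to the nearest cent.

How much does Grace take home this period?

$2,007.45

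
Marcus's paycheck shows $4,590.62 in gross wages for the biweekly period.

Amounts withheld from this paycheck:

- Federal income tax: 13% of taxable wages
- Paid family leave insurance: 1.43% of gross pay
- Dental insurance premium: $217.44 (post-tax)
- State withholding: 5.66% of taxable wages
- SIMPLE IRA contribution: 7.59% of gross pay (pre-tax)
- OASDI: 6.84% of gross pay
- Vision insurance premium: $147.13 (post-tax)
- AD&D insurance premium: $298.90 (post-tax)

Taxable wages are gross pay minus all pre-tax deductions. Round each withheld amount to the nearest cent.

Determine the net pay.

SIMPLE IRA contribution: $4,590.62 × 0.0759 = $348.43
Taxable wages = $4,590.62 − $348.43 = $4,242.19
Federal income tax: $4,242.19 × 0.13 = $551.48
State withholding: $4,242.19 × 0.0566 = $240.11
OASDI: $4,590.62 × 0.0684 = $314.00
Paid family leave insurance: $4,590.62 × 0.0143 = $65.65
AD&D insurance premium: $298.90
Dental insurance premium: $217.44
Vision insurance premium: $147.13
Total deductions = $348.43 + $551.48 + $240.11 + $314.00 + $65.65 + $298.90 + $217.44 + $147.13 = $2,183.14
Net pay = $4,590.62 − $2,183.14 = $2,407.48

$2,407.48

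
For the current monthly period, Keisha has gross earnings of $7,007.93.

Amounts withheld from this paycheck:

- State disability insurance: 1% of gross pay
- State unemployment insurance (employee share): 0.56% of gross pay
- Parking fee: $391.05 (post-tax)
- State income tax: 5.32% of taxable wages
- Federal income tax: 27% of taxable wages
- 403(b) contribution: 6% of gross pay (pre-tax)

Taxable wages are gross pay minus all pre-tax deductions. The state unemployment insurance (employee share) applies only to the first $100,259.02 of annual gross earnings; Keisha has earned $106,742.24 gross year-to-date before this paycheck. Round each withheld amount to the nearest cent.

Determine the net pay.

403(b) contribution: $7,007.93 × 0.06 = $420.48
Taxable wages = $7,007.93 − $420.48 = $6,587.45
State income tax: $6,587.45 × 0.0532 = $350.45
Federal income tax: $6,587.45 × 0.27 = $1,778.61
State disability insurance: $7,007.93 × 0.01 = $70.08
State unemployment insurance (employee share): annual cap $100,259.02 already reached (YTD $106,742.24), so $0.00
Parking fee: $391.05
Total deductions = $420.48 + $350.45 + $1,778.61 + $70.08 + $0.00 + $391.05 = $3,010.67
Net pay = $7,007.93 − $3,010.67 = $3,997.26

$3,997.26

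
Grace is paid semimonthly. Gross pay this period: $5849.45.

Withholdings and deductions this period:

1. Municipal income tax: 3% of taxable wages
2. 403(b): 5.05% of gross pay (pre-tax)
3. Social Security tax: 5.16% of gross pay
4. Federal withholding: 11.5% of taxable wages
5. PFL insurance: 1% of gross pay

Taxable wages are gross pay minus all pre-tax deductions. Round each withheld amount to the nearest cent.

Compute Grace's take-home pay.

403(b): $5849.45 × 0.0505 = $295.40
Taxable wages = $5849.45 − $295.40 = $5554.05
Municipal income tax: $5554.05 × 0.03 = $166.62
Federal withholding: $5554.05 × 0.115 = $638.72
PFL insurance: $5849.45 × 0.01 = $58.49
Social Security tax: $5849.45 × 0.0516 = $301.83
Total deductions = $295.40 + $166.62 + $638.72 + $58.49 + $301.83 = $1461.06
Net pay = $5849.45 − $1461.06 = $4388.39

$4388.39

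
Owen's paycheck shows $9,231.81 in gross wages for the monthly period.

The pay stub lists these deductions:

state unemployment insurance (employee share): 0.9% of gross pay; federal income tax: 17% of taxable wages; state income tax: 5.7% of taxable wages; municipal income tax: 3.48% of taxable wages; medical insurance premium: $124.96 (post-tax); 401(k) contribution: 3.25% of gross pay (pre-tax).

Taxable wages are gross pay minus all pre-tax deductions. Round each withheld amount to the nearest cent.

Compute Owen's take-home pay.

$6,385.39

401(k) contribution: $9,231.81 × 0.0325 = $300.03
Taxable wages = $9,231.81 − $300.03 = $8,931.78
State income tax: $8,931.78 × 0.057 = $509.11
Federal income tax: $8,931.78 × 0.17 = $1,518.40
Municipal income tax: $8,931.78 × 0.0348 = $310.83
State unemployment insurance (employee share): $9,231.81 × 0.009 = $83.09
Medical insurance premium: $124.96
Total deductions = $300.03 + $509.11 + $1,518.40 + $310.83 + $83.09 + $124.96 = $2,846.42
Net pay = $9,231.81 − $2,846.42 = $6,385.39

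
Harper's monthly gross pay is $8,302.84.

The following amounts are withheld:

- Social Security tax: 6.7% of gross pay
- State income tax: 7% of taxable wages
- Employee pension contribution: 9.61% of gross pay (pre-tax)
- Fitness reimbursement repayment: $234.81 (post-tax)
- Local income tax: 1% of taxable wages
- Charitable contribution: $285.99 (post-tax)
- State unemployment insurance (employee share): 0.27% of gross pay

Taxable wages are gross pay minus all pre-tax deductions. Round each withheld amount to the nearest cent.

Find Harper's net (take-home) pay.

Employee pension contribution: $8,302.84 × 0.0961 = $797.90
Taxable wages = $8,302.84 − $797.90 = $7,504.94
Local income tax: $7,504.94 × 0.01 = $75.05
State income tax: $7,504.94 × 0.07 = $525.35
State unemployment insurance (employee share): $8,302.84 × 0.0027 = $22.42
Social Security tax: $8,302.84 × 0.067 = $556.29
Charitable contribution: $285.99
Fitness reimbursement repayment: $234.81
Total deductions = $797.90 + $75.05 + $525.35 + $22.42 + $556.29 + $285.99 + $234.81 = $2,497.81
Net pay = $8,302.84 − $2,497.81 = $5,805.03

$5,805.03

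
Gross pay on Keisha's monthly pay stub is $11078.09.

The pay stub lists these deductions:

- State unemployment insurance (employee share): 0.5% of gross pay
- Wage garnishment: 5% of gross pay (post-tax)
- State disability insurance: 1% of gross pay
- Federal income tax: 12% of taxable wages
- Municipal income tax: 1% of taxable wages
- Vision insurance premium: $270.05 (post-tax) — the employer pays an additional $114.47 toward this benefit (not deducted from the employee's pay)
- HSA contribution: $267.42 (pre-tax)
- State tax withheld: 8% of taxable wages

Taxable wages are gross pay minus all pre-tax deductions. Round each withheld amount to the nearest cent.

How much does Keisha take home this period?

$7550.31

HSA contribution: $267.42
Taxable wages = $11078.09 − $267.42 = $10810.67
State tax withheld: $10810.67 × 0.08 = $864.85
Municipal income tax: $10810.67 × 0.01 = $108.11
Federal income tax: $10810.67 × 0.12 = $1297.28
State unemployment insurance (employee share): $11078.09 × 0.005 = $55.39
State disability insurance: $11078.09 × 0.01 = $110.78
Vision insurance premium: $270.05
Wage garnishment: $11078.09 × 0.05 = $553.90
(Employer's $114.47 toward vision insurance premium is not withheld from the employee.)
Total deductions = $267.42 + $864.85 + $108.11 + $1297.28 + $55.39 + $110.78 + $270.05 + $553.90 = $3527.78
Net pay = $11078.09 − $3527.78 = $7550.31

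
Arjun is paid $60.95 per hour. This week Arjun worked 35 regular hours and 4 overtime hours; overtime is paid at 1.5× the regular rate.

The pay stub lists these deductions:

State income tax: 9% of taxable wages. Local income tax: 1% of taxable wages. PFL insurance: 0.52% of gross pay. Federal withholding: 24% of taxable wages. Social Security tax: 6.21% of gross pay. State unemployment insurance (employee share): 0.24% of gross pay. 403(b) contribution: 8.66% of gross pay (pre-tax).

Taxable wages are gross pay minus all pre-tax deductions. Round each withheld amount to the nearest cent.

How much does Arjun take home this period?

$1,332.30

Regular pay: 35 × $60.95 = $2,133.25
Overtime pay: 4 × $60.95 × 1.5 = $365.70
Gross pay = $2,133.25 + $365.70 = $2,498.95
403(b) contribution: $2,498.95 × 0.0866 = $216.41
Taxable wages = $2,498.95 − $216.41 = $2,282.54
Local income tax: $2,282.54 × 0.01 = $22.83
Federal withholding: $2,282.54 × 0.24 = $547.81
State income tax: $2,282.54 × 0.09 = $205.43
Social Security tax: $2,498.95 × 0.0621 = $155.18
State unemployment insurance (employee share): $2,498.95 × 0.0024 = $6.00
PFL insurance: $2,498.95 × 0.0052 = $12.99
Total deductions = $216.41 + $22.83 + $547.81 + $205.43 + $155.18 + $6.00 + $12.99 = $1,166.65
Net pay = $2,498.95 − $1,166.65 = $1,332.30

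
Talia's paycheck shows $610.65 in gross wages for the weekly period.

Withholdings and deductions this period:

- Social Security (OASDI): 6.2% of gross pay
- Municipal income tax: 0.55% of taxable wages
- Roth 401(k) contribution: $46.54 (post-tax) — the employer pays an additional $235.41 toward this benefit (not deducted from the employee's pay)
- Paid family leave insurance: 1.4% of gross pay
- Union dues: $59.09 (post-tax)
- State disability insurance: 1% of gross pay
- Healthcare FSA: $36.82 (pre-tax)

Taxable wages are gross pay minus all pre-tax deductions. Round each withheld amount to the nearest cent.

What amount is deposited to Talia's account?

$412.52

Healthcare FSA: $36.82
Taxable wages = $610.65 − $36.82 = $573.83
Municipal income tax: $573.83 × 0.0055 = $3.16
Social Security (OASDI): $610.65 × 0.062 = $37.86
State disability insurance: $610.65 × 0.01 = $6.11
Paid family leave insurance: $610.65 × 0.014 = $8.55
Roth 401(k) contribution: $46.54
Union dues: $59.09
(Employer's $235.41 toward Roth 401(k) contribution is not withheld from the employee.)
Total deductions = $36.82 + $3.16 + $37.86 + $6.11 + $8.55 + $46.54 + $59.09 = $198.13
Net pay = $610.65 − $198.13 = $412.52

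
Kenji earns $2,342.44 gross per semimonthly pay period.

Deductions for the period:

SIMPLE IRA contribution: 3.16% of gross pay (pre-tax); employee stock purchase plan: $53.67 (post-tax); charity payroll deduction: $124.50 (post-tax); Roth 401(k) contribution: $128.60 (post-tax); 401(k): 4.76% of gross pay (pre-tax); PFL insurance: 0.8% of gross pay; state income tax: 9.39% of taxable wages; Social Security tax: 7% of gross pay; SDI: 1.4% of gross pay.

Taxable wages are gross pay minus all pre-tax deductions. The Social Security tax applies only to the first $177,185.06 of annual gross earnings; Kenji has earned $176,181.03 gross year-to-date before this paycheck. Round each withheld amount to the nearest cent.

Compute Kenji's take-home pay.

$1,525.81

SIMPLE IRA contribution: $2,342.44 × 0.0316 = $74.02
401(k): $2,342.44 × 0.0476 = $111.50
Pre-tax total = $74.02 + $111.50 = $185.52
Taxable wages = $2,342.44 − $185.52 = $2,156.92
State income tax: $2,156.92 × 0.0939 = $202.53
Social Security tax: only $177,185.06 − $176,181.03 = $1,004.03 of this check is subject → $1,004.03 × 0.07 = $70.28
SDI: $2,342.44 × 0.014 = $32.79
PFL insurance: $2,342.44 × 0.008 = $18.74
Employee stock purchase plan: $53.67
Charity payroll deduction: $124.50
Roth 401(k) contribution: $128.60
Total deductions = $74.02 + $111.50 + $202.53 + $70.28 + $32.79 + $18.74 + $53.67 + $124.50 + $128.60 = $816.63
Net pay = $2,342.44 − $816.63 = $1,525.81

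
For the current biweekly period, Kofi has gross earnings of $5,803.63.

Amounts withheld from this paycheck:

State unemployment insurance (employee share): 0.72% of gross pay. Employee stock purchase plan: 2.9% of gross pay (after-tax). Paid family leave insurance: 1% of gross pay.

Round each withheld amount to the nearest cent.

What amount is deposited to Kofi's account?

State unemployment insurance (employee share): $5,803.63 × 0.0072 = $41.79
Paid family leave insurance: $5,803.63 × 0.01 = $58.04
Employee stock purchase plan: $5,803.63 × 0.029 = $168.31
Total deductions = $41.79 + $58.04 + $168.31 = $268.14
Net pay = $5,803.63 − $268.14 = $5,535.49

$5,535.49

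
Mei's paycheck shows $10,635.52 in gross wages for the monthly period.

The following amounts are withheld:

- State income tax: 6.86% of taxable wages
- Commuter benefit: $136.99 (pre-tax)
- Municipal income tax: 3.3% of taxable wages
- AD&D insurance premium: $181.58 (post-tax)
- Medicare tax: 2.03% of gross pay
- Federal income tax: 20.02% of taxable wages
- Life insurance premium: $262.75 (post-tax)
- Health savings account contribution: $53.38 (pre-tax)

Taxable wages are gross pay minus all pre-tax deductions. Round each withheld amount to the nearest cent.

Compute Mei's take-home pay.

Health savings account contribution: $53.38
Commuter benefit: $136.99
Pre-tax total = $53.38 + $136.99 = $190.37
Taxable wages = $10,635.52 − $190.37 = $10,445.15
Municipal income tax: $10,445.15 × 0.033 = $344.69
State income tax: $10,445.15 × 0.0686 = $716.54
Federal income tax: $10,445.15 × 0.2002 = $2,091.12
Medicare tax: $10,635.52 × 0.0203 = $215.90
AD&D insurance premium: $181.58
Life insurance premium: $262.75
Total deductions = $53.38 + $136.99 + $344.69 + $716.54 + $2,091.12 + $215.90 + $181.58 + $262.75 = $4,002.95
Net pay = $10,635.52 − $4,002.95 = $6,632.57

$6,632.57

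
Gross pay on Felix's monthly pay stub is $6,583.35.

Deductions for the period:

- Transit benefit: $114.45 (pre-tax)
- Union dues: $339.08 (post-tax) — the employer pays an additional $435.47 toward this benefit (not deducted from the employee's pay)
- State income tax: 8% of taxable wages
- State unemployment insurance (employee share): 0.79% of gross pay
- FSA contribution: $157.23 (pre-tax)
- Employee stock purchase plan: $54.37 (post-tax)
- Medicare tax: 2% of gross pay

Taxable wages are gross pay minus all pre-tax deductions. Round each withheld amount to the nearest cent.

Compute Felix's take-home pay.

FSA contribution: $157.23
Transit benefit: $114.45
Pre-tax total = $157.23 + $114.45 = $271.68
Taxable wages = $6,583.35 − $271.68 = $6,311.67
State income tax: $6,311.67 × 0.08 = $504.93
State unemployment insurance (employee share): $6,583.35 × 0.0079 = $52.01
Medicare tax: $6,583.35 × 0.02 = $131.67
Employee stock purchase plan: $54.37
Union dues: $339.08
(Employer's $435.47 toward union dues is not withheld from the employee.)
Total deductions = $157.23 + $114.45 + $504.93 + $52.01 + $131.67 + $54.37 + $339.08 = $1,353.74
Net pay = $6,583.35 − $1,353.74 = $5,229.61

$5,229.61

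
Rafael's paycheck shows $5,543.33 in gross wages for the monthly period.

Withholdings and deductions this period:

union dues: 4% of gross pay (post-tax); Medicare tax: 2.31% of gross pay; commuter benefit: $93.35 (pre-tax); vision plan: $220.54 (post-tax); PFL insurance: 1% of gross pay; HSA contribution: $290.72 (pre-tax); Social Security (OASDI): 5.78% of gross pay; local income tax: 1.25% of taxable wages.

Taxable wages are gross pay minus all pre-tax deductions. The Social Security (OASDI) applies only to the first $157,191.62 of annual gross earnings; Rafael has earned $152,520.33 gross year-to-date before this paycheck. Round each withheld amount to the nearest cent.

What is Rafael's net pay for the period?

$4,199.02

HSA contribution: $290.72
Commuter benefit: $93.35
Pre-tax total = $290.72 + $93.35 = $384.07
Taxable wages = $5,543.33 − $384.07 = $5,159.26
Local income tax: $5,159.26 × 0.0125 = $64.49
PFL insurance: $5,543.33 × 0.01 = $55.43
Social Security (OASDI): only $157,191.62 − $152,520.33 = $4,671.29 of this check is subject → $4,671.29 × 0.0578 = $270.00
Medicare tax: $5,543.33 × 0.0231 = $128.05
Vision plan: $220.54
Union dues: $5,543.33 × 0.04 = $221.73
Total deductions = $290.72 + $93.35 + $64.49 + $55.43 + $270.00 + $128.05 + $220.54 + $221.73 = $1,344.31
Net pay = $5,543.33 − $1,344.31 = $4,199.02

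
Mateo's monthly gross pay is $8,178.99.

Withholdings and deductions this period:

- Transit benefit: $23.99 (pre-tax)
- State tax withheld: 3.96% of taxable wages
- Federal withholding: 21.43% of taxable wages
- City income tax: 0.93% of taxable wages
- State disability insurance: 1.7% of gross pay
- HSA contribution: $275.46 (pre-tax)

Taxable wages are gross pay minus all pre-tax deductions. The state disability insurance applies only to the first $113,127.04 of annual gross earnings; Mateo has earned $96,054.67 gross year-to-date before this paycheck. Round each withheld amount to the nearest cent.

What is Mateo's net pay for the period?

HSA contribution: $275.46
Transit benefit: $23.99
Pre-tax total = $275.46 + $23.99 = $299.45
Taxable wages = $8,178.99 − $299.45 = $7,879.54
Federal withholding: $7,879.54 × 0.2143 = $1,688.59
City income tax: $7,879.54 × 0.0093 = $73.28
State tax withheld: $7,879.54 × 0.0396 = $312.03
State disability insurance: cap not yet reached, full $8,178.99 is subject → $8,178.99 × 0.017 = $139.04
Total deductions = $275.46 + $23.99 + $1,688.59 + $73.28 + $312.03 + $139.04 = $2,512.39
Net pay = $8,178.99 − $2,512.39 = $5,666.60

$5,666.60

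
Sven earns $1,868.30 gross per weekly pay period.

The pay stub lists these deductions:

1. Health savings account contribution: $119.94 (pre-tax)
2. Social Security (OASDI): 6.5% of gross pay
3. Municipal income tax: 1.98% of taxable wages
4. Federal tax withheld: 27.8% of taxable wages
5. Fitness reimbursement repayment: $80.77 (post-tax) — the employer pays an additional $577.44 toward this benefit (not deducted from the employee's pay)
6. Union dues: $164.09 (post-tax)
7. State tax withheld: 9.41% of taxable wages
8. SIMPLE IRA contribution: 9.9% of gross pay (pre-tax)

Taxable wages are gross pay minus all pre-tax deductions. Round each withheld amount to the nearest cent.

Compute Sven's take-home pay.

Health savings account contribution: $119.94
SIMPLE IRA contribution: $1,868.30 × 0.099 = $184.96
Pre-tax total = $119.94 + $184.96 = $304.90
Taxable wages = $1,868.30 − $304.90 = $1,563.40
Municipal income tax: $1,563.40 × 0.0198 = $30.96
Federal tax withheld: $1,563.40 × 0.278 = $434.63
State tax withheld: $1,563.40 × 0.0941 = $147.12
Social Security (OASDI): $1,868.30 × 0.065 = $121.44
Fitness reimbursement repayment: $80.77
Union dues: $164.09
(Employer's $577.44 toward fitness reimbursement repayment is not withheld from the employee.)
Total deductions = $119.94 + $184.96 + $30.96 + $434.63 + $147.12 + $121.44 + $80.77 + $164.09 = $1,283.91
Net pay = $1,868.30 − $1,283.91 = $584.39

$584.39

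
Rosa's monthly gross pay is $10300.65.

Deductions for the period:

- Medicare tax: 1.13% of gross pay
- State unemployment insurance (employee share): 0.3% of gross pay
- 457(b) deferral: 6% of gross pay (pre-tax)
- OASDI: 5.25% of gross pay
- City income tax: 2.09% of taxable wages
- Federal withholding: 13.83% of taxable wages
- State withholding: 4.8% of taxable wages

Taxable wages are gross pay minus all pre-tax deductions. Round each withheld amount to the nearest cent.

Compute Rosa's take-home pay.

$6988.29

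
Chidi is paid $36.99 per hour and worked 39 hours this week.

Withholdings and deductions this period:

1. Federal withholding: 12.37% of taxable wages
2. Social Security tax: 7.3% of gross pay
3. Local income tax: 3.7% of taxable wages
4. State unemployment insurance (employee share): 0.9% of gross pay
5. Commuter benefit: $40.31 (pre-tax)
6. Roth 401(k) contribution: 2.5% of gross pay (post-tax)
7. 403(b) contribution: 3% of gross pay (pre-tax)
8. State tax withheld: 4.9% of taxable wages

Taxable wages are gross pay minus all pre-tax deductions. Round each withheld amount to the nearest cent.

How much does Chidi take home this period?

$919.68

Gross pay: 39 × $36.99 = $1442.61
403(b) contribution: $1442.61 × 0.03 = $43.28
Commuter benefit: $40.31
Pre-tax total = $43.28 + $40.31 = $83.59
Taxable wages = $1442.61 − $83.59 = $1359.02
State tax withheld: $1359.02 × 0.049 = $66.59
Local income tax: $1359.02 × 0.037 = $50.28
Federal withholding: $1359.02 × 0.1237 = $168.11
Social Security tax: $1442.61 × 0.073 = $105.31
State unemployment insurance (employee share): $1442.61 × 0.009 = $12.98
Roth 401(k) contribution: $1442.61 × 0.025 = $36.07
Total deductions = $43.28 + $40.31 + $66.59 + $50.28 + $168.11 + $105.31 + $12.98 + $36.07 = $522.93
Net pay = $1442.61 − $522.93 = $919.68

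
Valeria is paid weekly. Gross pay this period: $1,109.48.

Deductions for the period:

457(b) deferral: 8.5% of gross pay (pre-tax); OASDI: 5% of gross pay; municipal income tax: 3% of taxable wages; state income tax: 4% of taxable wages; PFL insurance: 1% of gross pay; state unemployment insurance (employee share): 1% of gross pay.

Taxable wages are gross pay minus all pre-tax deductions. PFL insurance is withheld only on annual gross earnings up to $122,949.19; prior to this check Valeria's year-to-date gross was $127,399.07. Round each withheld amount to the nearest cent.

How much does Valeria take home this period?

$877.54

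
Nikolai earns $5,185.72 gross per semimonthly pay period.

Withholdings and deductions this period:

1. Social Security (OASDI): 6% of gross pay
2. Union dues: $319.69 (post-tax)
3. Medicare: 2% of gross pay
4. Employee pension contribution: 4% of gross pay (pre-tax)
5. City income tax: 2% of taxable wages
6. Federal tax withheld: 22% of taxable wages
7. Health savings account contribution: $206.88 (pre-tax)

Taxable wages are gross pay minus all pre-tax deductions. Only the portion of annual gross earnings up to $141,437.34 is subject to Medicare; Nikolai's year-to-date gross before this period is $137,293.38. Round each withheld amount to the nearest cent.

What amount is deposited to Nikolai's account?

$2,912.56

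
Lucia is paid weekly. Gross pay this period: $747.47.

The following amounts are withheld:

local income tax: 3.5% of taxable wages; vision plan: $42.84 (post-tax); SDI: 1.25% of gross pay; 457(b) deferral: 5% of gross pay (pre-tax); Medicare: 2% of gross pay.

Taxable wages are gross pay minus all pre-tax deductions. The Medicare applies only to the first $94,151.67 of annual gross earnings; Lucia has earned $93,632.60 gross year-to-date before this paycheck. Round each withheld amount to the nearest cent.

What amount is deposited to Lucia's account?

$622.69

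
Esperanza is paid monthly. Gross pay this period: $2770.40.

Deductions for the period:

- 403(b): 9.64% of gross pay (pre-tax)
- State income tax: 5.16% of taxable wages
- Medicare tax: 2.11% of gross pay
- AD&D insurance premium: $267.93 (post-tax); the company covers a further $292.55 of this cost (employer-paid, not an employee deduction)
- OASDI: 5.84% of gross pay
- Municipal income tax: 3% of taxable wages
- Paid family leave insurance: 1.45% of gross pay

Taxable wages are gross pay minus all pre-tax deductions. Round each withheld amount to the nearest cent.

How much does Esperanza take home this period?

$1770.71

403(b): $2770.40 × 0.0964 = $267.07
Taxable wages = $2770.40 − $267.07 = $2503.33
Municipal income tax: $2503.33 × 0.03 = $75.10
State income tax: $2503.33 × 0.0516 = $129.17
Medicare tax: $2770.40 × 0.0211 = $58.46
OASDI: $2770.40 × 0.0584 = $161.79
Paid family leave insurance: $2770.40 × 0.0145 = $40.17
AD&D insurance premium: $267.93
(Employer's $292.55 toward AD&D insurance premium is not withheld from the employee.)
Total deductions = $267.07 + $75.10 + $129.17 + $58.46 + $161.79 + $40.17 + $267.93 = $999.69
Net pay = $2770.40 − $999.69 = $1770.71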